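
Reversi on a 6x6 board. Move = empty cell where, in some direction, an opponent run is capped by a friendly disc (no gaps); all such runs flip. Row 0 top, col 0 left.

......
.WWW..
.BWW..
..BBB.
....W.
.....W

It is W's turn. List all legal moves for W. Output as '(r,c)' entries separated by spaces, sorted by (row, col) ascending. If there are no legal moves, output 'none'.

Answer: (2,0) (2,4) (3,0) (3,1) (4,1) (4,2) (4,3) (4,5)

Derivation:
(1,0): no bracket -> illegal
(2,0): flips 1 -> legal
(2,4): flips 1 -> legal
(2,5): no bracket -> illegal
(3,0): flips 1 -> legal
(3,1): flips 1 -> legal
(3,5): no bracket -> illegal
(4,1): flips 1 -> legal
(4,2): flips 1 -> legal
(4,3): flips 1 -> legal
(4,5): flips 1 -> legal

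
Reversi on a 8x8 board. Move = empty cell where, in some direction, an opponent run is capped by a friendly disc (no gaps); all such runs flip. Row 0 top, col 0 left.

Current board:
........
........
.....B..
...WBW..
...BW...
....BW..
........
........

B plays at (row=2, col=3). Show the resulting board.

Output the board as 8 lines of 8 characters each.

Place B at (2,3); scan 8 dirs for brackets.
Dir NW: first cell '.' (not opp) -> no flip
Dir N: first cell '.' (not opp) -> no flip
Dir NE: first cell '.' (not opp) -> no flip
Dir W: first cell '.' (not opp) -> no flip
Dir E: first cell '.' (not opp) -> no flip
Dir SW: first cell '.' (not opp) -> no flip
Dir S: opp run (3,3) capped by B -> flip
Dir SE: first cell 'B' (not opp) -> no flip
All flips: (3,3)

Answer: ........
........
...B.B..
...BBW..
...BW...
....BW..
........
........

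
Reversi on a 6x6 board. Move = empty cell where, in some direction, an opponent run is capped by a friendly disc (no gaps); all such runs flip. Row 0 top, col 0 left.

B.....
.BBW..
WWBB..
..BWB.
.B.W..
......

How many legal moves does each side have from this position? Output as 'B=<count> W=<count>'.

-- B to move --
(0,2): no bracket -> illegal
(0,3): flips 1 -> legal
(0,4): flips 1 -> legal
(1,0): flips 1 -> legal
(1,4): flips 1 -> legal
(2,4): no bracket -> illegal
(3,0): flips 1 -> legal
(3,1): flips 1 -> legal
(4,2): no bracket -> illegal
(4,4): flips 1 -> legal
(5,2): flips 1 -> legal
(5,3): flips 2 -> legal
(5,4): flips 1 -> legal
B mobility = 10
-- W to move --
(0,1): flips 1 -> legal
(0,2): flips 1 -> legal
(0,3): flips 1 -> legal
(1,0): flips 2 -> legal
(1,4): no bracket -> illegal
(2,4): flips 2 -> legal
(2,5): flips 1 -> legal
(3,0): no bracket -> illegal
(3,1): flips 2 -> legal
(3,5): flips 1 -> legal
(4,0): no bracket -> illegal
(4,2): no bracket -> illegal
(4,4): no bracket -> illegal
(4,5): no bracket -> illegal
(5,0): no bracket -> illegal
(5,1): no bracket -> illegal
(5,2): no bracket -> illegal
W mobility = 8

Answer: B=10 W=8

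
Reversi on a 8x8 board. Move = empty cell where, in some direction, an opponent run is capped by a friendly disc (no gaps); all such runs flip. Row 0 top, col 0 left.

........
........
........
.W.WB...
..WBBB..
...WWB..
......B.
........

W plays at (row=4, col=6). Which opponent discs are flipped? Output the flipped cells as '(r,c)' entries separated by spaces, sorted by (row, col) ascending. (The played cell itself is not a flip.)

Answer: (4,3) (4,4) (4,5)

Derivation:
Dir NW: first cell '.' (not opp) -> no flip
Dir N: first cell '.' (not opp) -> no flip
Dir NE: first cell '.' (not opp) -> no flip
Dir W: opp run (4,5) (4,4) (4,3) capped by W -> flip
Dir E: first cell '.' (not opp) -> no flip
Dir SW: opp run (5,5), next='.' -> no flip
Dir S: first cell '.' (not opp) -> no flip
Dir SE: first cell '.' (not opp) -> no flip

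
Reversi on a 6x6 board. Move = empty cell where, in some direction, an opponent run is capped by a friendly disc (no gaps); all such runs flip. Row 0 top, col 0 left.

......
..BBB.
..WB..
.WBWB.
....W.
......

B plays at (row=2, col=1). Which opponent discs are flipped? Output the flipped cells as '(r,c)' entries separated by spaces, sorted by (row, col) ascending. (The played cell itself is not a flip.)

Dir NW: first cell '.' (not opp) -> no flip
Dir N: first cell '.' (not opp) -> no flip
Dir NE: first cell 'B' (not opp) -> no flip
Dir W: first cell '.' (not opp) -> no flip
Dir E: opp run (2,2) capped by B -> flip
Dir SW: first cell '.' (not opp) -> no flip
Dir S: opp run (3,1), next='.' -> no flip
Dir SE: first cell 'B' (not opp) -> no flip

Answer: (2,2)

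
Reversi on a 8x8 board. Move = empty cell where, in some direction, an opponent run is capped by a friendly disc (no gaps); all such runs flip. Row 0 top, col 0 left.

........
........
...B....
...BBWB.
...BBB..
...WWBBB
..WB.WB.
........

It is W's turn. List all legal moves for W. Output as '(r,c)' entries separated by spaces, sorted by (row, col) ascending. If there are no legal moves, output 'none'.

Answer: (1,3) (2,4) (2,7) (3,2) (3,7) (4,7) (6,4) (6,7) (7,2) (7,3)

Derivation:
(1,2): no bracket -> illegal
(1,3): flips 3 -> legal
(1,4): no bracket -> illegal
(2,2): no bracket -> illegal
(2,4): flips 2 -> legal
(2,5): no bracket -> illegal
(2,6): no bracket -> illegal
(2,7): flips 2 -> legal
(3,2): flips 3 -> legal
(3,7): flips 1 -> legal
(4,2): no bracket -> illegal
(4,6): no bracket -> illegal
(4,7): flips 1 -> legal
(5,2): no bracket -> illegal
(6,4): flips 1 -> legal
(6,7): flips 1 -> legal
(7,2): flips 1 -> legal
(7,3): flips 1 -> legal
(7,4): no bracket -> illegal
(7,5): no bracket -> illegal
(7,6): no bracket -> illegal
(7,7): no bracket -> illegal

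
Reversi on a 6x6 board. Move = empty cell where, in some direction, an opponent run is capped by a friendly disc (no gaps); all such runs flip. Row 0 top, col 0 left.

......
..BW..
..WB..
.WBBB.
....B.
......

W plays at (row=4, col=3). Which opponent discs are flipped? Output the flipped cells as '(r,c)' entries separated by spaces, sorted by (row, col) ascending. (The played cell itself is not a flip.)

Answer: (2,3) (3,3)

Derivation:
Dir NW: opp run (3,2), next='.' -> no flip
Dir N: opp run (3,3) (2,3) capped by W -> flip
Dir NE: opp run (3,4), next='.' -> no flip
Dir W: first cell '.' (not opp) -> no flip
Dir E: opp run (4,4), next='.' -> no flip
Dir SW: first cell '.' (not opp) -> no flip
Dir S: first cell '.' (not opp) -> no flip
Dir SE: first cell '.' (not opp) -> no flip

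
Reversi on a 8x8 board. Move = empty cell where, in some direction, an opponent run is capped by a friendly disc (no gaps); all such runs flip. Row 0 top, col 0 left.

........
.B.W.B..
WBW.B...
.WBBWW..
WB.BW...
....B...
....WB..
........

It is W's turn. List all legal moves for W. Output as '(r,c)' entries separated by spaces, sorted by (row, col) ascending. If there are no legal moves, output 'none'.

Answer: (0,0) (0,1) (0,2) (1,4) (4,2) (5,1) (5,2) (6,6)

Derivation:
(0,0): flips 1 -> legal
(0,1): flips 2 -> legal
(0,2): flips 1 -> legal
(0,4): no bracket -> illegal
(0,5): no bracket -> illegal
(0,6): no bracket -> illegal
(1,0): no bracket -> illegal
(1,2): no bracket -> illegal
(1,4): flips 1 -> legal
(1,6): no bracket -> illegal
(2,3): no bracket -> illegal
(2,5): no bracket -> illegal
(2,6): no bracket -> illegal
(3,0): no bracket -> illegal
(4,2): flips 3 -> legal
(4,5): no bracket -> illegal
(5,0): no bracket -> illegal
(5,1): flips 1 -> legal
(5,2): flips 1 -> legal
(5,3): no bracket -> illegal
(5,5): no bracket -> illegal
(5,6): no bracket -> illegal
(6,3): no bracket -> illegal
(6,6): flips 1 -> legal
(7,4): no bracket -> illegal
(7,5): no bracket -> illegal
(7,6): no bracket -> illegal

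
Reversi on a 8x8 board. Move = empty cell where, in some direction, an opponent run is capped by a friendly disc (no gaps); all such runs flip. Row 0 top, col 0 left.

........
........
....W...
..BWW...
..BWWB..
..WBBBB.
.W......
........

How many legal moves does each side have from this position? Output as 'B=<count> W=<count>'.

Answer: B=7 W=13

Derivation:
-- B to move --
(1,3): no bracket -> illegal
(1,4): flips 3 -> legal
(1,5): flips 2 -> legal
(2,2): flips 2 -> legal
(2,3): flips 3 -> legal
(2,5): no bracket -> illegal
(3,5): flips 3 -> legal
(4,1): no bracket -> illegal
(5,0): no bracket -> illegal
(5,1): flips 1 -> legal
(6,0): no bracket -> illegal
(6,2): flips 1 -> legal
(6,3): no bracket -> illegal
(7,0): no bracket -> illegal
(7,1): no bracket -> illegal
(7,2): no bracket -> illegal
B mobility = 7
-- W to move --
(2,1): flips 1 -> legal
(2,2): flips 2 -> legal
(2,3): no bracket -> illegal
(3,1): flips 1 -> legal
(3,5): no bracket -> illegal
(3,6): no bracket -> illegal
(4,1): flips 1 -> legal
(4,6): flips 1 -> legal
(4,7): no bracket -> illegal
(5,1): flips 1 -> legal
(5,7): flips 4 -> legal
(6,2): flips 1 -> legal
(6,3): flips 1 -> legal
(6,4): flips 1 -> legal
(6,5): flips 1 -> legal
(6,6): flips 1 -> legal
(6,7): flips 2 -> legal
W mobility = 13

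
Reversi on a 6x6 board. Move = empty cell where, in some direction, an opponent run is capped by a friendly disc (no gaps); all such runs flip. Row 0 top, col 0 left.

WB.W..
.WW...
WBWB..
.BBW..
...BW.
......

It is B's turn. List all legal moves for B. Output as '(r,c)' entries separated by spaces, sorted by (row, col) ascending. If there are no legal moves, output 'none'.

Answer: (0,2) (1,3) (3,4) (4,5)

Derivation:
(0,2): flips 2 -> legal
(0,4): no bracket -> illegal
(1,0): no bracket -> illegal
(1,3): flips 1 -> legal
(1,4): no bracket -> illegal
(2,4): no bracket -> illegal
(3,0): no bracket -> illegal
(3,4): flips 1 -> legal
(3,5): no bracket -> illegal
(4,2): no bracket -> illegal
(4,5): flips 1 -> legal
(5,3): no bracket -> illegal
(5,4): no bracket -> illegal
(5,5): no bracket -> illegal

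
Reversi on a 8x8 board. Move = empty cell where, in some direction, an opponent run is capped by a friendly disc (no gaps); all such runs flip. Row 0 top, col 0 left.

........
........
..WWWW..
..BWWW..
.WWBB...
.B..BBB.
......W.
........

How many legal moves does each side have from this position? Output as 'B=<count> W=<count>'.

-- B to move --
(1,1): flips 2 -> legal
(1,2): flips 1 -> legal
(1,3): flips 2 -> legal
(1,4): flips 3 -> legal
(1,5): flips 3 -> legal
(1,6): flips 2 -> legal
(2,1): no bracket -> illegal
(2,6): flips 1 -> legal
(3,0): no bracket -> illegal
(3,1): flips 1 -> legal
(3,6): flips 3 -> legal
(4,0): flips 2 -> legal
(4,5): no bracket -> illegal
(4,6): no bracket -> illegal
(5,0): flips 1 -> legal
(5,2): flips 1 -> legal
(5,3): no bracket -> illegal
(5,7): no bracket -> illegal
(6,5): no bracket -> illegal
(6,7): no bracket -> illegal
(7,5): no bracket -> illegal
(7,6): flips 1 -> legal
(7,7): flips 1 -> legal
B mobility = 14
-- W to move --
(2,1): no bracket -> illegal
(3,1): flips 1 -> legal
(4,0): no bracket -> illegal
(4,5): flips 2 -> legal
(4,6): flips 1 -> legal
(4,7): no bracket -> illegal
(5,0): no bracket -> illegal
(5,2): flips 1 -> legal
(5,3): flips 2 -> legal
(5,7): no bracket -> illegal
(6,0): flips 1 -> legal
(6,1): flips 1 -> legal
(6,2): no bracket -> illegal
(6,3): no bracket -> illegal
(6,4): flips 2 -> legal
(6,5): no bracket -> illegal
(6,7): no bracket -> illegal
W mobility = 8

Answer: B=14 W=8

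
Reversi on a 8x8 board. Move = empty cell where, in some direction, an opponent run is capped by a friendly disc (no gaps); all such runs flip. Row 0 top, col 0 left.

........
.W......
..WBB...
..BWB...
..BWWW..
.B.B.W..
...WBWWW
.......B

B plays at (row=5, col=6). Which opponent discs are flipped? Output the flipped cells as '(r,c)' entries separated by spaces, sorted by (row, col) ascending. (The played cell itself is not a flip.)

Answer: (4,5)

Derivation:
Dir NW: opp run (4,5) capped by B -> flip
Dir N: first cell '.' (not opp) -> no flip
Dir NE: first cell '.' (not opp) -> no flip
Dir W: opp run (5,5), next='.' -> no flip
Dir E: first cell '.' (not opp) -> no flip
Dir SW: opp run (6,5), next='.' -> no flip
Dir S: opp run (6,6), next='.' -> no flip
Dir SE: opp run (6,7), next=edge -> no flip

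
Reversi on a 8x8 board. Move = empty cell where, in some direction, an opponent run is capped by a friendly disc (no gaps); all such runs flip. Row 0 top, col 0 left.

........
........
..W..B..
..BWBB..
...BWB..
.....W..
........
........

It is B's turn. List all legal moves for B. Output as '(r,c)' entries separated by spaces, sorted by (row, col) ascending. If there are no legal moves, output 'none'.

Answer: (1,2) (2,3) (5,3) (5,4) (6,5)

Derivation:
(1,1): no bracket -> illegal
(1,2): flips 1 -> legal
(1,3): no bracket -> illegal
(2,1): no bracket -> illegal
(2,3): flips 1 -> legal
(2,4): no bracket -> illegal
(3,1): no bracket -> illegal
(4,2): no bracket -> illegal
(4,6): no bracket -> illegal
(5,3): flips 1 -> legal
(5,4): flips 1 -> legal
(5,6): no bracket -> illegal
(6,4): no bracket -> illegal
(6,5): flips 1 -> legal
(6,6): no bracket -> illegal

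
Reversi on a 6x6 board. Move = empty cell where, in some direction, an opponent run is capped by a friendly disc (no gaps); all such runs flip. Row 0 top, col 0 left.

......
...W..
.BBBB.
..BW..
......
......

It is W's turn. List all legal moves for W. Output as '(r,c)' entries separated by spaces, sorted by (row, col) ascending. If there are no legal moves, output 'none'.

Answer: (1,1) (1,5) (3,1) (3,5)

Derivation:
(1,0): no bracket -> illegal
(1,1): flips 1 -> legal
(1,2): no bracket -> illegal
(1,4): no bracket -> illegal
(1,5): flips 1 -> legal
(2,0): no bracket -> illegal
(2,5): no bracket -> illegal
(3,0): no bracket -> illegal
(3,1): flips 2 -> legal
(3,4): no bracket -> illegal
(3,5): flips 1 -> legal
(4,1): no bracket -> illegal
(4,2): no bracket -> illegal
(4,3): no bracket -> illegal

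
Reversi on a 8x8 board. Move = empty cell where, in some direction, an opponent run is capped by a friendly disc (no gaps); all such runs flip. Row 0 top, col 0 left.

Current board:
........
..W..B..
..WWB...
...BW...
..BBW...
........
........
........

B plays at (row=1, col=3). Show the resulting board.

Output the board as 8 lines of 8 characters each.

Answer: ........
..WB.B..
..WBB...
...BW...
..BBW...
........
........
........

Derivation:
Place B at (1,3); scan 8 dirs for brackets.
Dir NW: first cell '.' (not opp) -> no flip
Dir N: first cell '.' (not opp) -> no flip
Dir NE: first cell '.' (not opp) -> no flip
Dir W: opp run (1,2), next='.' -> no flip
Dir E: first cell '.' (not opp) -> no flip
Dir SW: opp run (2,2), next='.' -> no flip
Dir S: opp run (2,3) capped by B -> flip
Dir SE: first cell 'B' (not opp) -> no flip
All flips: (2,3)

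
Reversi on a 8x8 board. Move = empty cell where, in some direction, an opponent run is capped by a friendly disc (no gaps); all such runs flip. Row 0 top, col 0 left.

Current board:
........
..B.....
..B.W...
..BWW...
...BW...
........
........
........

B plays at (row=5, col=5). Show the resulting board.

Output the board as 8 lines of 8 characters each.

Place B at (5,5); scan 8 dirs for brackets.
Dir NW: opp run (4,4) (3,3) capped by B -> flip
Dir N: first cell '.' (not opp) -> no flip
Dir NE: first cell '.' (not opp) -> no flip
Dir W: first cell '.' (not opp) -> no flip
Dir E: first cell '.' (not opp) -> no flip
Dir SW: first cell '.' (not opp) -> no flip
Dir S: first cell '.' (not opp) -> no flip
Dir SE: first cell '.' (not opp) -> no flip
All flips: (3,3) (4,4)

Answer: ........
..B.....
..B.W...
..BBW...
...BB...
.....B..
........
........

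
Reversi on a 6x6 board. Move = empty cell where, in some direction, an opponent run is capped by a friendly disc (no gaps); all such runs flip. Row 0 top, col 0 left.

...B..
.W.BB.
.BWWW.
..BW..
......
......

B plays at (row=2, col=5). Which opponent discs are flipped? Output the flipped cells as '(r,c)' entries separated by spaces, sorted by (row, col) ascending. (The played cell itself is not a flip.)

Dir NW: first cell 'B' (not opp) -> no flip
Dir N: first cell '.' (not opp) -> no flip
Dir NE: edge -> no flip
Dir W: opp run (2,4) (2,3) (2,2) capped by B -> flip
Dir E: edge -> no flip
Dir SW: first cell '.' (not opp) -> no flip
Dir S: first cell '.' (not opp) -> no flip
Dir SE: edge -> no flip

Answer: (2,2) (2,3) (2,4)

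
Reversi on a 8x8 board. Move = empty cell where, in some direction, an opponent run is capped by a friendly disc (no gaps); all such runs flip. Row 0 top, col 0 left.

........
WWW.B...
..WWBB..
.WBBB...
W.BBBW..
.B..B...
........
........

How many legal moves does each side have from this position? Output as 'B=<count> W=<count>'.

-- B to move --
(0,0): flips 2 -> legal
(0,1): flips 2 -> legal
(0,2): flips 2 -> legal
(0,3): no bracket -> illegal
(1,3): flips 1 -> legal
(2,0): flips 1 -> legal
(2,1): flips 2 -> legal
(3,0): flips 1 -> legal
(3,5): no bracket -> illegal
(3,6): flips 1 -> legal
(4,1): no bracket -> illegal
(4,6): flips 1 -> legal
(5,0): no bracket -> illegal
(5,5): no bracket -> illegal
(5,6): flips 1 -> legal
B mobility = 10
-- W to move --
(0,3): no bracket -> illegal
(0,4): no bracket -> illegal
(0,5): flips 1 -> legal
(1,3): no bracket -> illegal
(1,5): no bracket -> illegal
(1,6): no bracket -> illegal
(2,1): no bracket -> illegal
(2,6): flips 2 -> legal
(3,5): flips 3 -> legal
(3,6): no bracket -> illegal
(4,1): flips 4 -> legal
(5,0): no bracket -> illegal
(5,2): flips 2 -> legal
(5,3): flips 3 -> legal
(5,5): flips 2 -> legal
(6,0): no bracket -> illegal
(6,1): no bracket -> illegal
(6,2): flips 1 -> legal
(6,3): flips 1 -> legal
(6,4): no bracket -> illegal
(6,5): no bracket -> illegal
W mobility = 9

Answer: B=10 W=9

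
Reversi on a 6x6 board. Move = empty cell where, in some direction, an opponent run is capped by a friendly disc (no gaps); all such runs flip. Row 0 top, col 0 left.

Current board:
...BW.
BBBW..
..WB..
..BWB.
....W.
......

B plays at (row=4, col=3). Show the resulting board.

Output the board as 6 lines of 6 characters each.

Place B at (4,3); scan 8 dirs for brackets.
Dir NW: first cell 'B' (not opp) -> no flip
Dir N: opp run (3,3) capped by B -> flip
Dir NE: first cell 'B' (not opp) -> no flip
Dir W: first cell '.' (not opp) -> no flip
Dir E: opp run (4,4), next='.' -> no flip
Dir SW: first cell '.' (not opp) -> no flip
Dir S: first cell '.' (not opp) -> no flip
Dir SE: first cell '.' (not opp) -> no flip
All flips: (3,3)

Answer: ...BW.
BBBW..
..WB..
..BBB.
...BW.
......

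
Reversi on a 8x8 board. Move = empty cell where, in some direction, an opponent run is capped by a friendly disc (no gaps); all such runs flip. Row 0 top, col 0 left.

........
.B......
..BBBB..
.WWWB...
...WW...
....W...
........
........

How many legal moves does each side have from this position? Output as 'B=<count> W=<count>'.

-- B to move --
(2,0): no bracket -> illegal
(2,1): no bracket -> illegal
(3,0): flips 3 -> legal
(3,5): no bracket -> illegal
(4,0): flips 1 -> legal
(4,1): flips 1 -> legal
(4,2): flips 2 -> legal
(4,5): no bracket -> illegal
(5,2): flips 1 -> legal
(5,3): flips 2 -> legal
(5,5): flips 2 -> legal
(6,3): no bracket -> illegal
(6,4): flips 2 -> legal
(6,5): no bracket -> illegal
B mobility = 8
-- W to move --
(0,0): flips 2 -> legal
(0,1): no bracket -> illegal
(0,2): no bracket -> illegal
(1,0): no bracket -> illegal
(1,2): flips 1 -> legal
(1,3): flips 2 -> legal
(1,4): flips 3 -> legal
(1,5): flips 1 -> legal
(1,6): flips 2 -> legal
(2,0): no bracket -> illegal
(2,1): no bracket -> illegal
(2,6): no bracket -> illegal
(3,5): flips 1 -> legal
(3,6): no bracket -> illegal
(4,5): no bracket -> illegal
W mobility = 7

Answer: B=8 W=7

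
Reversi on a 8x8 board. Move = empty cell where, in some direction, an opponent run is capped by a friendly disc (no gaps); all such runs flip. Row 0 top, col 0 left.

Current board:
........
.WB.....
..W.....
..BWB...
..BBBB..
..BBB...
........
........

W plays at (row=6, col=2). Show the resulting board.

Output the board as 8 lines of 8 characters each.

Answer: ........
.WB.....
..W.....
..WWB...
..WBBB..
..WBB...
..W.....
........

Derivation:
Place W at (6,2); scan 8 dirs for brackets.
Dir NW: first cell '.' (not opp) -> no flip
Dir N: opp run (5,2) (4,2) (3,2) capped by W -> flip
Dir NE: opp run (5,3) (4,4), next='.' -> no flip
Dir W: first cell '.' (not opp) -> no flip
Dir E: first cell '.' (not opp) -> no flip
Dir SW: first cell '.' (not opp) -> no flip
Dir S: first cell '.' (not opp) -> no flip
Dir SE: first cell '.' (not opp) -> no flip
All flips: (3,2) (4,2) (5,2)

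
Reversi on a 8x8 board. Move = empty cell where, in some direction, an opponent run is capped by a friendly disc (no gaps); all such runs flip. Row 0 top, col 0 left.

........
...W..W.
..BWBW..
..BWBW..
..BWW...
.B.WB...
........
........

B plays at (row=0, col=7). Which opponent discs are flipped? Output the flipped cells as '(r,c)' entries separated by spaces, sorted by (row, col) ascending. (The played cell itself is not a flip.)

Dir NW: edge -> no flip
Dir N: edge -> no flip
Dir NE: edge -> no flip
Dir W: first cell '.' (not opp) -> no flip
Dir E: edge -> no flip
Dir SW: opp run (1,6) (2,5) capped by B -> flip
Dir S: first cell '.' (not opp) -> no flip
Dir SE: edge -> no flip

Answer: (1,6) (2,5)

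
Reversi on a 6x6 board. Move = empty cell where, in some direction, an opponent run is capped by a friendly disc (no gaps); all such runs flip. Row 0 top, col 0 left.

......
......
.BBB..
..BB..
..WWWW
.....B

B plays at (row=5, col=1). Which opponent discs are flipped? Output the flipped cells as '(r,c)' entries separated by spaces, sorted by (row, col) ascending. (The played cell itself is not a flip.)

Answer: (4,2)

Derivation:
Dir NW: first cell '.' (not opp) -> no flip
Dir N: first cell '.' (not opp) -> no flip
Dir NE: opp run (4,2) capped by B -> flip
Dir W: first cell '.' (not opp) -> no flip
Dir E: first cell '.' (not opp) -> no flip
Dir SW: edge -> no flip
Dir S: edge -> no flip
Dir SE: edge -> no flip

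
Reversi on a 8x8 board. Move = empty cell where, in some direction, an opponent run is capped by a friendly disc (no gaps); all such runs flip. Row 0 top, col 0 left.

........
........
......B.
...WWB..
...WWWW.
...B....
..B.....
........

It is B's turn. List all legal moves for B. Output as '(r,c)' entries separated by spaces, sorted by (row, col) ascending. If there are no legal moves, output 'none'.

Answer: (2,3) (3,2) (5,5) (5,7)

Derivation:
(2,2): no bracket -> illegal
(2,3): flips 2 -> legal
(2,4): no bracket -> illegal
(2,5): no bracket -> illegal
(3,2): flips 2 -> legal
(3,6): no bracket -> illegal
(3,7): no bracket -> illegal
(4,2): no bracket -> illegal
(4,7): no bracket -> illegal
(5,2): no bracket -> illegal
(5,4): no bracket -> illegal
(5,5): flips 1 -> legal
(5,6): no bracket -> illegal
(5,7): flips 1 -> legal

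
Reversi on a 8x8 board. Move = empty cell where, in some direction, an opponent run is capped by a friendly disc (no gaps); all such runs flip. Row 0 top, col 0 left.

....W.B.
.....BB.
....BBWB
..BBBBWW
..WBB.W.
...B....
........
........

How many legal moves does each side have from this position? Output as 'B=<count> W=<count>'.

Answer: B=9 W=9

Derivation:
-- B to move --
(0,3): no bracket -> illegal
(0,5): no bracket -> illegal
(1,3): no bracket -> illegal
(1,4): no bracket -> illegal
(1,7): flips 1 -> legal
(3,1): flips 1 -> legal
(4,1): flips 1 -> legal
(4,5): flips 1 -> legal
(4,7): flips 2 -> legal
(5,1): flips 1 -> legal
(5,2): flips 1 -> legal
(5,5): no bracket -> illegal
(5,6): flips 3 -> legal
(5,7): flips 1 -> legal
B mobility = 9
-- W to move --
(0,5): no bracket -> illegal
(0,7): no bracket -> illegal
(1,3): flips 2 -> legal
(1,4): flips 1 -> legal
(1,7): flips 1 -> legal
(2,1): no bracket -> illegal
(2,2): flips 1 -> legal
(2,3): flips 2 -> legal
(3,1): flips 4 -> legal
(4,1): no bracket -> illegal
(4,5): flips 2 -> legal
(5,2): no bracket -> illegal
(5,4): no bracket -> illegal
(5,5): no bracket -> illegal
(6,2): flips 3 -> legal
(6,3): no bracket -> illegal
(6,4): flips 1 -> legal
W mobility = 9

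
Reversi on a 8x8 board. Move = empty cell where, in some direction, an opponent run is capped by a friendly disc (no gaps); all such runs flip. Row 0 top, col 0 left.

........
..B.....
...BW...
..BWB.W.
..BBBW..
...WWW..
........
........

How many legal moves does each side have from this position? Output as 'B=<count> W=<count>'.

Answer: B=11 W=8

Derivation:
-- B to move --
(1,3): no bracket -> illegal
(1,4): flips 1 -> legal
(1,5): flips 2 -> legal
(2,2): flips 1 -> legal
(2,5): flips 1 -> legal
(2,6): no bracket -> illegal
(2,7): no bracket -> illegal
(3,5): no bracket -> illegal
(3,7): no bracket -> illegal
(4,6): flips 1 -> legal
(4,7): no bracket -> illegal
(5,2): no bracket -> illegal
(5,6): flips 1 -> legal
(6,2): flips 1 -> legal
(6,3): flips 1 -> legal
(6,4): flips 2 -> legal
(6,5): flips 1 -> legal
(6,6): flips 1 -> legal
B mobility = 11
-- W to move --
(0,1): flips 3 -> legal
(0,2): no bracket -> illegal
(0,3): no bracket -> illegal
(1,1): no bracket -> illegal
(1,3): flips 1 -> legal
(1,4): no bracket -> illegal
(2,1): flips 2 -> legal
(2,2): flips 1 -> legal
(2,5): no bracket -> illegal
(3,1): flips 2 -> legal
(3,5): flips 2 -> legal
(4,1): flips 3 -> legal
(5,1): flips 1 -> legal
(5,2): no bracket -> illegal
W mobility = 8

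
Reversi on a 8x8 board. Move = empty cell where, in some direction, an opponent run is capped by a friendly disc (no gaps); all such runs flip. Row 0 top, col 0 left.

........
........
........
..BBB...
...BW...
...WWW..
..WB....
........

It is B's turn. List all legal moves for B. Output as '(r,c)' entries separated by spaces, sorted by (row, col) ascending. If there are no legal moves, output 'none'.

Answer: (4,5) (6,1) (6,4) (6,5) (6,6)

Derivation:
(3,5): no bracket -> illegal
(4,2): no bracket -> illegal
(4,5): flips 2 -> legal
(4,6): no bracket -> illegal
(5,1): no bracket -> illegal
(5,2): no bracket -> illegal
(5,6): no bracket -> illegal
(6,1): flips 1 -> legal
(6,4): flips 2 -> legal
(6,5): flips 1 -> legal
(6,6): flips 2 -> legal
(7,1): no bracket -> illegal
(7,2): no bracket -> illegal
(7,3): no bracket -> illegal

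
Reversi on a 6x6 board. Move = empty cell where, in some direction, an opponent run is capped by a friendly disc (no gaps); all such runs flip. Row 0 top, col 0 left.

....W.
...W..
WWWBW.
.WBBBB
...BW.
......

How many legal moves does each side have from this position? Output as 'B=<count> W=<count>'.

Answer: B=13 W=3

Derivation:
-- B to move --
(0,2): flips 2 -> legal
(0,3): flips 1 -> legal
(0,5): no bracket -> illegal
(1,0): flips 1 -> legal
(1,1): flips 1 -> legal
(1,2): flips 1 -> legal
(1,4): flips 1 -> legal
(1,5): flips 1 -> legal
(2,5): flips 1 -> legal
(3,0): flips 1 -> legal
(4,0): no bracket -> illegal
(4,1): no bracket -> illegal
(4,2): no bracket -> illegal
(4,5): flips 1 -> legal
(5,3): flips 1 -> legal
(5,4): flips 1 -> legal
(5,5): flips 1 -> legal
B mobility = 13
-- W to move --
(1,2): no bracket -> illegal
(1,4): no bracket -> illegal
(2,5): no bracket -> illegal
(4,1): no bracket -> illegal
(4,2): flips 3 -> legal
(4,5): no bracket -> illegal
(5,2): no bracket -> illegal
(5,3): flips 3 -> legal
(5,4): flips 2 -> legal
W mobility = 3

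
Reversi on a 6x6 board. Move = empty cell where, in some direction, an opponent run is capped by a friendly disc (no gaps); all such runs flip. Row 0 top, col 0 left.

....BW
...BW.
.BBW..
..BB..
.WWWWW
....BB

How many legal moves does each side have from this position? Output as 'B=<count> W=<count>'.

Answer: B=8 W=6

Derivation:
-- B to move --
(0,3): no bracket -> illegal
(1,2): no bracket -> illegal
(1,5): flips 1 -> legal
(2,4): flips 2 -> legal
(2,5): no bracket -> illegal
(3,0): no bracket -> illegal
(3,1): no bracket -> illegal
(3,4): flips 1 -> legal
(3,5): flips 1 -> legal
(4,0): no bracket -> illegal
(5,0): flips 1 -> legal
(5,1): flips 1 -> legal
(5,2): flips 1 -> legal
(5,3): flips 1 -> legal
B mobility = 8
-- W to move --
(0,2): no bracket -> illegal
(0,3): flips 2 -> legal
(1,0): flips 2 -> legal
(1,1): flips 2 -> legal
(1,2): flips 3 -> legal
(1,5): no bracket -> illegal
(2,0): flips 2 -> legal
(2,4): flips 1 -> legal
(3,0): no bracket -> illegal
(3,1): no bracket -> illegal
(3,4): no bracket -> illegal
(5,3): no bracket -> illegal
W mobility = 6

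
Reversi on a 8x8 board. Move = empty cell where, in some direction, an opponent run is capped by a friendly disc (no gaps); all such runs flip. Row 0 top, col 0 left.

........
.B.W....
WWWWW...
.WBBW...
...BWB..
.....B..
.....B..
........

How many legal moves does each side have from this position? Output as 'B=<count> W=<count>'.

-- B to move --
(0,2): no bracket -> illegal
(0,3): flips 2 -> legal
(0,4): no bracket -> illegal
(1,0): flips 1 -> legal
(1,2): flips 3 -> legal
(1,4): flips 1 -> legal
(1,5): flips 1 -> legal
(2,5): flips 1 -> legal
(3,0): flips 1 -> legal
(3,5): flips 1 -> legal
(4,0): no bracket -> illegal
(4,1): flips 2 -> legal
(4,2): no bracket -> illegal
(5,3): no bracket -> illegal
(5,4): no bracket -> illegal
B mobility = 9
-- W to move --
(0,0): flips 1 -> legal
(0,1): flips 1 -> legal
(0,2): flips 1 -> legal
(1,0): no bracket -> illegal
(1,2): no bracket -> illegal
(3,5): no bracket -> illegal
(3,6): no bracket -> illegal
(4,1): flips 1 -> legal
(4,2): flips 3 -> legal
(4,6): flips 1 -> legal
(5,2): flips 1 -> legal
(5,3): flips 2 -> legal
(5,4): flips 2 -> legal
(5,6): flips 1 -> legal
(6,4): no bracket -> illegal
(6,6): flips 1 -> legal
(7,4): no bracket -> illegal
(7,5): no bracket -> illegal
(7,6): no bracket -> illegal
W mobility = 11

Answer: B=9 W=11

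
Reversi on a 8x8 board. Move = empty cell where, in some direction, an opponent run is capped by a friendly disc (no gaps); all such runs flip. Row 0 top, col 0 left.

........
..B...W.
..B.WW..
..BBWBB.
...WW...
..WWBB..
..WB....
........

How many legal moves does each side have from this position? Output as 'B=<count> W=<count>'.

-- B to move --
(0,5): no bracket -> illegal
(0,6): no bracket -> illegal
(0,7): no bracket -> illegal
(1,3): flips 1 -> legal
(1,4): flips 4 -> legal
(1,5): flips 2 -> legal
(1,7): no bracket -> illegal
(2,3): no bracket -> illegal
(2,6): no bracket -> illegal
(2,7): no bracket -> illegal
(4,1): flips 1 -> legal
(4,2): no bracket -> illegal
(4,5): no bracket -> illegal
(5,1): flips 2 -> legal
(6,1): flips 1 -> legal
(6,4): no bracket -> illegal
(7,1): flips 3 -> legal
(7,2): no bracket -> illegal
(7,3): no bracket -> illegal
B mobility = 7
-- W to move --
(0,1): no bracket -> illegal
(0,2): no bracket -> illegal
(0,3): no bracket -> illegal
(1,1): flips 2 -> legal
(1,3): no bracket -> illegal
(2,1): flips 1 -> legal
(2,3): flips 1 -> legal
(2,6): flips 1 -> legal
(2,7): no bracket -> illegal
(3,1): flips 2 -> legal
(3,7): flips 2 -> legal
(4,1): no bracket -> illegal
(4,2): flips 1 -> legal
(4,5): flips 1 -> legal
(4,6): flips 1 -> legal
(4,7): flips 1 -> legal
(5,6): flips 2 -> legal
(6,4): flips 2 -> legal
(6,5): flips 1 -> legal
(6,6): flips 1 -> legal
(7,2): no bracket -> illegal
(7,3): flips 1 -> legal
(7,4): flips 1 -> legal
W mobility = 16

Answer: B=7 W=16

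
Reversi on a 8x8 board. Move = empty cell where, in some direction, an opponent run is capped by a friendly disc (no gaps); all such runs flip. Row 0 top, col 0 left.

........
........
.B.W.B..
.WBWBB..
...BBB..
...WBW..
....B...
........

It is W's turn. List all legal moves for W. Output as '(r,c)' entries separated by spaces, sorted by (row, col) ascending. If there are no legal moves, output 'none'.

Answer: (1,1) (1,5) (2,6) (3,6) (4,1) (5,6) (7,3) (7,5)

Derivation:
(1,0): no bracket -> illegal
(1,1): flips 1 -> legal
(1,2): no bracket -> illegal
(1,4): no bracket -> illegal
(1,5): flips 3 -> legal
(1,6): no bracket -> illegal
(2,0): no bracket -> illegal
(2,2): no bracket -> illegal
(2,4): no bracket -> illegal
(2,6): flips 2 -> legal
(3,0): no bracket -> illegal
(3,6): flips 2 -> legal
(4,1): flips 1 -> legal
(4,2): no bracket -> illegal
(4,6): no bracket -> illegal
(5,2): no bracket -> illegal
(5,6): flips 2 -> legal
(6,3): no bracket -> illegal
(6,5): no bracket -> illegal
(7,3): flips 1 -> legal
(7,4): no bracket -> illegal
(7,5): flips 1 -> legal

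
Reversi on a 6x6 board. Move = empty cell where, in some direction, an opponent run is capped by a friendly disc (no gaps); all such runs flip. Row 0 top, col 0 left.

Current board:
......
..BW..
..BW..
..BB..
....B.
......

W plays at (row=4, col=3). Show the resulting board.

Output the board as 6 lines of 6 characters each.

Answer: ......
..BW..
..BW..
..BW..
...WB.
......

Derivation:
Place W at (4,3); scan 8 dirs for brackets.
Dir NW: opp run (3,2), next='.' -> no flip
Dir N: opp run (3,3) capped by W -> flip
Dir NE: first cell '.' (not opp) -> no flip
Dir W: first cell '.' (not opp) -> no flip
Dir E: opp run (4,4), next='.' -> no flip
Dir SW: first cell '.' (not opp) -> no flip
Dir S: first cell '.' (not opp) -> no flip
Dir SE: first cell '.' (not opp) -> no flip
All flips: (3,3)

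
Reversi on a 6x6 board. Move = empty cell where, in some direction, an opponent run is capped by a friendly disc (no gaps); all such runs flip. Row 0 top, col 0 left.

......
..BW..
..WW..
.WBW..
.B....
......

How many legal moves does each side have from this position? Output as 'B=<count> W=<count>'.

Answer: B=4 W=6

Derivation:
-- B to move --
(0,2): no bracket -> illegal
(0,3): no bracket -> illegal
(0,4): no bracket -> illegal
(1,1): no bracket -> illegal
(1,4): flips 2 -> legal
(2,0): no bracket -> illegal
(2,1): flips 1 -> legal
(2,4): no bracket -> illegal
(3,0): flips 1 -> legal
(3,4): flips 2 -> legal
(4,0): no bracket -> illegal
(4,2): no bracket -> illegal
(4,3): no bracket -> illegal
(4,4): no bracket -> illegal
B mobility = 4
-- W to move --
(0,1): flips 1 -> legal
(0,2): flips 1 -> legal
(0,3): no bracket -> illegal
(1,1): flips 1 -> legal
(2,1): no bracket -> illegal
(3,0): no bracket -> illegal
(4,0): no bracket -> illegal
(4,2): flips 1 -> legal
(4,3): no bracket -> illegal
(5,0): flips 2 -> legal
(5,1): flips 1 -> legal
(5,2): no bracket -> illegal
W mobility = 6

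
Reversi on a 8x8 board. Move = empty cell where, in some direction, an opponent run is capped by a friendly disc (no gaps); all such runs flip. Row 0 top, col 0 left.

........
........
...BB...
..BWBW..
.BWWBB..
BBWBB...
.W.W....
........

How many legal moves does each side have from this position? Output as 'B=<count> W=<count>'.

Answer: B=12 W=15

Derivation:
-- B to move --
(2,2): flips 1 -> legal
(2,5): flips 1 -> legal
(2,6): flips 1 -> legal
(3,1): flips 1 -> legal
(3,6): flips 1 -> legal
(4,6): flips 1 -> legal
(6,0): no bracket -> illegal
(6,2): flips 2 -> legal
(6,4): no bracket -> illegal
(7,0): flips 3 -> legal
(7,1): flips 1 -> legal
(7,2): flips 2 -> legal
(7,3): flips 1 -> legal
(7,4): flips 2 -> legal
B mobility = 12
-- W to move --
(1,2): no bracket -> illegal
(1,3): flips 2 -> legal
(1,4): no bracket -> illegal
(1,5): flips 1 -> legal
(2,1): flips 1 -> legal
(2,2): flips 1 -> legal
(2,5): flips 1 -> legal
(3,0): flips 1 -> legal
(3,1): flips 3 -> legal
(3,6): flips 2 -> legal
(4,0): flips 1 -> legal
(4,6): flips 2 -> legal
(5,5): flips 4 -> legal
(5,6): no bracket -> illegal
(6,0): flips 1 -> legal
(6,2): flips 2 -> legal
(6,4): flips 1 -> legal
(6,5): flips 1 -> legal
W mobility = 15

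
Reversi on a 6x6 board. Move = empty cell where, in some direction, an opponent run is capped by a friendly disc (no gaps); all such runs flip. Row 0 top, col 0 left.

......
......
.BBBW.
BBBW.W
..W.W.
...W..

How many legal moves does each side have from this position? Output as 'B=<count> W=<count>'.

Answer: B=5 W=4

Derivation:
-- B to move --
(1,3): no bracket -> illegal
(1,4): no bracket -> illegal
(1,5): no bracket -> illegal
(2,5): flips 1 -> legal
(3,4): flips 1 -> legal
(4,1): no bracket -> illegal
(4,3): flips 1 -> legal
(4,5): no bracket -> illegal
(5,1): no bracket -> illegal
(5,2): flips 1 -> legal
(5,4): no bracket -> illegal
(5,5): flips 2 -> legal
B mobility = 5
-- W to move --
(1,0): no bracket -> illegal
(1,1): flips 1 -> legal
(1,2): flips 2 -> legal
(1,3): flips 1 -> legal
(1,4): no bracket -> illegal
(2,0): flips 4 -> legal
(3,4): no bracket -> illegal
(4,0): no bracket -> illegal
(4,1): no bracket -> illegal
(4,3): no bracket -> illegal
W mobility = 4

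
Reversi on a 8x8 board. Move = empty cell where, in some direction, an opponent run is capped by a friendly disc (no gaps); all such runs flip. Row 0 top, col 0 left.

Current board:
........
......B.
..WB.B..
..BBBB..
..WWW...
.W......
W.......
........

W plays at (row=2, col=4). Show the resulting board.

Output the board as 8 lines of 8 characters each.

Place W at (2,4); scan 8 dirs for brackets.
Dir NW: first cell '.' (not opp) -> no flip
Dir N: first cell '.' (not opp) -> no flip
Dir NE: first cell '.' (not opp) -> no flip
Dir W: opp run (2,3) capped by W -> flip
Dir E: opp run (2,5), next='.' -> no flip
Dir SW: opp run (3,3) capped by W -> flip
Dir S: opp run (3,4) capped by W -> flip
Dir SE: opp run (3,5), next='.' -> no flip
All flips: (2,3) (3,3) (3,4)

Answer: ........
......B.
..WWWB..
..BWWB..
..WWW...
.W......
W.......
........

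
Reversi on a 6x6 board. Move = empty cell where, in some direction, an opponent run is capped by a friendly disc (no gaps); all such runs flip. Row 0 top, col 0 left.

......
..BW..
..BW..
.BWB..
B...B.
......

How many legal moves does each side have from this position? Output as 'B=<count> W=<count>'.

-- B to move --
(0,2): no bracket -> illegal
(0,3): flips 2 -> legal
(0,4): flips 1 -> legal
(1,4): flips 1 -> legal
(2,1): no bracket -> illegal
(2,4): flips 1 -> legal
(3,4): flips 1 -> legal
(4,1): no bracket -> illegal
(4,2): flips 1 -> legal
(4,3): no bracket -> illegal
B mobility = 6
-- W to move --
(0,1): flips 1 -> legal
(0,2): flips 2 -> legal
(0,3): no bracket -> illegal
(1,1): flips 1 -> legal
(2,0): no bracket -> illegal
(2,1): flips 1 -> legal
(2,4): no bracket -> illegal
(3,0): flips 1 -> legal
(3,4): flips 1 -> legal
(3,5): no bracket -> illegal
(4,1): no bracket -> illegal
(4,2): no bracket -> illegal
(4,3): flips 1 -> legal
(4,5): no bracket -> illegal
(5,0): no bracket -> illegal
(5,1): no bracket -> illegal
(5,3): no bracket -> illegal
(5,4): no bracket -> illegal
(5,5): no bracket -> illegal
W mobility = 7

Answer: B=6 W=7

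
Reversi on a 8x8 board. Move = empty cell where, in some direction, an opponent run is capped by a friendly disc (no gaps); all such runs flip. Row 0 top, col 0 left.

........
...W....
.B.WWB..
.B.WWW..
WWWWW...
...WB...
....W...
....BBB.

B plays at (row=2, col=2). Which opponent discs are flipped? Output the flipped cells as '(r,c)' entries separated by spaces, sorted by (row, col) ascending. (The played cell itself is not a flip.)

Answer: (2,3) (2,4)

Derivation:
Dir NW: first cell '.' (not opp) -> no flip
Dir N: first cell '.' (not opp) -> no flip
Dir NE: opp run (1,3), next='.' -> no flip
Dir W: first cell 'B' (not opp) -> no flip
Dir E: opp run (2,3) (2,4) capped by B -> flip
Dir SW: first cell 'B' (not opp) -> no flip
Dir S: first cell '.' (not opp) -> no flip
Dir SE: opp run (3,3) (4,4), next='.' -> no flip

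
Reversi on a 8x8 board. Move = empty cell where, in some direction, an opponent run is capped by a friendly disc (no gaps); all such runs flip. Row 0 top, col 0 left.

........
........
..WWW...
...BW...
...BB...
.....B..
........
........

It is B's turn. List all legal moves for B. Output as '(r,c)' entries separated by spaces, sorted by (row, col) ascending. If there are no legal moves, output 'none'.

(1,1): flips 1 -> legal
(1,2): no bracket -> illegal
(1,3): flips 1 -> legal
(1,4): flips 2 -> legal
(1,5): flips 1 -> legal
(2,1): no bracket -> illegal
(2,5): flips 1 -> legal
(3,1): no bracket -> illegal
(3,2): no bracket -> illegal
(3,5): flips 1 -> legal
(4,5): no bracket -> illegal

Answer: (1,1) (1,3) (1,4) (1,5) (2,5) (3,5)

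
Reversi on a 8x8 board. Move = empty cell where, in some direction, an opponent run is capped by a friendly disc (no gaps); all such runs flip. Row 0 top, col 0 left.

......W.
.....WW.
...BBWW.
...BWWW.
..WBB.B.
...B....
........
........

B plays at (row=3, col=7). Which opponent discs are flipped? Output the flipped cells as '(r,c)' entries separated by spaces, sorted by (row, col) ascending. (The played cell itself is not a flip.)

Dir NW: opp run (2,6) (1,5), next='.' -> no flip
Dir N: first cell '.' (not opp) -> no flip
Dir NE: edge -> no flip
Dir W: opp run (3,6) (3,5) (3,4) capped by B -> flip
Dir E: edge -> no flip
Dir SW: first cell 'B' (not opp) -> no flip
Dir S: first cell '.' (not opp) -> no flip
Dir SE: edge -> no flip

Answer: (3,4) (3,5) (3,6)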